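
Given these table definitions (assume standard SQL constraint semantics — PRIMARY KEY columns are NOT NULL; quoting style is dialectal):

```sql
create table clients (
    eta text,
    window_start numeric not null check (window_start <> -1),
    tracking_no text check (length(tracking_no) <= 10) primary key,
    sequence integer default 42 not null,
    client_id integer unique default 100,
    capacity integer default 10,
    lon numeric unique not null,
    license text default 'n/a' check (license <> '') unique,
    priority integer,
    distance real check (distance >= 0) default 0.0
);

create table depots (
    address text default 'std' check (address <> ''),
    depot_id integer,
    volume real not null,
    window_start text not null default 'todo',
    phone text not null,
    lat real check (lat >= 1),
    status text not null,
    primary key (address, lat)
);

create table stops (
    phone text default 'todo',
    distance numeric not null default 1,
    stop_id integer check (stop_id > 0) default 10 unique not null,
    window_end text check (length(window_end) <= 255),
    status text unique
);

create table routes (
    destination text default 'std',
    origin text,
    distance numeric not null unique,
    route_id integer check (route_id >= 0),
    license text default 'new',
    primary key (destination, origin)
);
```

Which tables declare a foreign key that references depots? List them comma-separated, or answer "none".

none

No REFERENCES clause anywhere in the schema names depots.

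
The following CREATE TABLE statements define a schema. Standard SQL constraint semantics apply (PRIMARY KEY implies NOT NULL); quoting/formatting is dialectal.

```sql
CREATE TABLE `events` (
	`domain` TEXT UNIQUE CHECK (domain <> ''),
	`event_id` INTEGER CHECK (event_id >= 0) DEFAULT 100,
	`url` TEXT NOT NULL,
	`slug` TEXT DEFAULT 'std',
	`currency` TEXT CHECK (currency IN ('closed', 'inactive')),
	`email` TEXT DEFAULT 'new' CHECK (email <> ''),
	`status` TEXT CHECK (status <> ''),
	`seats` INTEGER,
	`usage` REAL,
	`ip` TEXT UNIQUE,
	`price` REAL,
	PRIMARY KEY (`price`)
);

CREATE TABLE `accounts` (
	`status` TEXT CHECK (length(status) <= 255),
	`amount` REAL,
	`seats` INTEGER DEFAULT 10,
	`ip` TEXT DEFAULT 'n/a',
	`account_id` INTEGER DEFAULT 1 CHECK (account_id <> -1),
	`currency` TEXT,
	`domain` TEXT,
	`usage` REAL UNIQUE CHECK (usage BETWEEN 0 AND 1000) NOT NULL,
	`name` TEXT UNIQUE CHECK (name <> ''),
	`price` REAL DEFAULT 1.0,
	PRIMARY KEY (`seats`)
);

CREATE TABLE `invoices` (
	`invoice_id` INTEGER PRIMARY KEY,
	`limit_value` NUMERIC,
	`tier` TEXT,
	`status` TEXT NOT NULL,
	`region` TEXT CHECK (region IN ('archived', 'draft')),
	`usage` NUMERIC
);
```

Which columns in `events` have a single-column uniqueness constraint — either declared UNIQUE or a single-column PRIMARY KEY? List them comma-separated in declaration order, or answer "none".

- domain: declared UNIQUE → unique.
- event_id: no UNIQUE or single-column PK constraint.
- url: no UNIQUE or single-column PK constraint.
- slug: no UNIQUE or single-column PK constraint.
- currency: no UNIQUE or single-column PK constraint.
- email: no UNIQUE or single-column PK constraint.
- status: no UNIQUE or single-column PK constraint.
- seats: no UNIQUE or single-column PK constraint.
- usage: no UNIQUE or single-column PK constraint.
- ip: declared UNIQUE → unique.
- price: single-column PRIMARY KEY → unique.

domain, ip, price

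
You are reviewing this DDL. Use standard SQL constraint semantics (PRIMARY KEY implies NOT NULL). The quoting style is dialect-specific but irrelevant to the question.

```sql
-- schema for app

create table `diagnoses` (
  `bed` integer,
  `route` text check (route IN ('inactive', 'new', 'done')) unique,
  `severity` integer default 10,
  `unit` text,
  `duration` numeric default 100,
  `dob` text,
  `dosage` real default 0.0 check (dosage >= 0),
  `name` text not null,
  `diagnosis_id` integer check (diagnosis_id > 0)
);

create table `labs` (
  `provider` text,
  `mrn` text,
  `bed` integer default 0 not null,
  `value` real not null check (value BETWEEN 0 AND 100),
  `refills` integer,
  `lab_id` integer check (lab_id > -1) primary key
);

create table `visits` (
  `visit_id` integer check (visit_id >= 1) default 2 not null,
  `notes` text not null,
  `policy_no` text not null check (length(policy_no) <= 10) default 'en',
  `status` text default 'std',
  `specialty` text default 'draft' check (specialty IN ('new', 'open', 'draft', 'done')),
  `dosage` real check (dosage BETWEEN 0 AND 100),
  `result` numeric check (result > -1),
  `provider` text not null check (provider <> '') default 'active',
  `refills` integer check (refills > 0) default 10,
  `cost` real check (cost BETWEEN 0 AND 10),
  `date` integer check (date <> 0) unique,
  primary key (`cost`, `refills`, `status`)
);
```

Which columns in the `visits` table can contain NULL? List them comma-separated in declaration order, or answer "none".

- visit_id: declared NOT NULL → not nullable.
- notes: declared NOT NULL → not nullable.
- policy_no: declared NOT NULL → not nullable.
- status: part of the PRIMARY KEY, which implies NOT NULL → not nullable.
- specialty: CHECK does not forbid NULL (a CHECK constraint passes when its expression is NULL) → nullable.
- dosage: CHECK does not forbid NULL (a CHECK constraint passes when its expression is NULL) → nullable.
- result: CHECK does not forbid NULL (a CHECK constraint passes when its expression is NULL) → nullable.
- provider: declared NOT NULL → not nullable.
- refills: part of the PRIMARY KEY, which implies NOT NULL → not nullable.
- cost: part of the PRIMARY KEY, which implies NOT NULL → not nullable.
- date: CHECK does not forbid NULL (a CHECK constraint passes when its expression is NULL) → nullable.

specialty, dosage, result, date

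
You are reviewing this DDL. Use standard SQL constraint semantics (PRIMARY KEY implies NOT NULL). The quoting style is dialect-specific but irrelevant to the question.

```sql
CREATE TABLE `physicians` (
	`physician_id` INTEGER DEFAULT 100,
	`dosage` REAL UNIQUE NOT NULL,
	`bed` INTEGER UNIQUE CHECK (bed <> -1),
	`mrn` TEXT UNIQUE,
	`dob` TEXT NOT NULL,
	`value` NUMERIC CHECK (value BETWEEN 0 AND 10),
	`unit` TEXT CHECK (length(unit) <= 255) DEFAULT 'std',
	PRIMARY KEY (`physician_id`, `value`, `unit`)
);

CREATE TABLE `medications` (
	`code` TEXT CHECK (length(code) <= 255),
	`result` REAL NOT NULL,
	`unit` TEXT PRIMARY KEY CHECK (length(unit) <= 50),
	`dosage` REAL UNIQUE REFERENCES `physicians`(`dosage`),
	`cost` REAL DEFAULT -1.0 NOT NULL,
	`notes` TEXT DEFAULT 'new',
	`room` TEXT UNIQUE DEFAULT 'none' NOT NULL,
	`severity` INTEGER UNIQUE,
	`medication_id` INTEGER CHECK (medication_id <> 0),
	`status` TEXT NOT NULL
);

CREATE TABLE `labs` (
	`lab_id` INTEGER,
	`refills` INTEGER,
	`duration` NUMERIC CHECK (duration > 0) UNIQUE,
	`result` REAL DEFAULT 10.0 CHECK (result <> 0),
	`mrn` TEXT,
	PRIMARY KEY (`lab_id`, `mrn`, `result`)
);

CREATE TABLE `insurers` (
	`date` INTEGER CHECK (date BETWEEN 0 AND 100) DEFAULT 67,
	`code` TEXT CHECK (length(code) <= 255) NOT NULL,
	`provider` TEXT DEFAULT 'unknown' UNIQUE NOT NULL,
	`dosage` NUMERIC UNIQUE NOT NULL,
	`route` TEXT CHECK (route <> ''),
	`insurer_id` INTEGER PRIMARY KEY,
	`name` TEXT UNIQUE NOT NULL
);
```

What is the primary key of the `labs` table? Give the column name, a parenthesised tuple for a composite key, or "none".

(lab_id, mrn, result)

A table-level PRIMARY KEY clause names 3 columns: lab_id, mrn, result.
This is a composite key — the combination is unique, not each column individually.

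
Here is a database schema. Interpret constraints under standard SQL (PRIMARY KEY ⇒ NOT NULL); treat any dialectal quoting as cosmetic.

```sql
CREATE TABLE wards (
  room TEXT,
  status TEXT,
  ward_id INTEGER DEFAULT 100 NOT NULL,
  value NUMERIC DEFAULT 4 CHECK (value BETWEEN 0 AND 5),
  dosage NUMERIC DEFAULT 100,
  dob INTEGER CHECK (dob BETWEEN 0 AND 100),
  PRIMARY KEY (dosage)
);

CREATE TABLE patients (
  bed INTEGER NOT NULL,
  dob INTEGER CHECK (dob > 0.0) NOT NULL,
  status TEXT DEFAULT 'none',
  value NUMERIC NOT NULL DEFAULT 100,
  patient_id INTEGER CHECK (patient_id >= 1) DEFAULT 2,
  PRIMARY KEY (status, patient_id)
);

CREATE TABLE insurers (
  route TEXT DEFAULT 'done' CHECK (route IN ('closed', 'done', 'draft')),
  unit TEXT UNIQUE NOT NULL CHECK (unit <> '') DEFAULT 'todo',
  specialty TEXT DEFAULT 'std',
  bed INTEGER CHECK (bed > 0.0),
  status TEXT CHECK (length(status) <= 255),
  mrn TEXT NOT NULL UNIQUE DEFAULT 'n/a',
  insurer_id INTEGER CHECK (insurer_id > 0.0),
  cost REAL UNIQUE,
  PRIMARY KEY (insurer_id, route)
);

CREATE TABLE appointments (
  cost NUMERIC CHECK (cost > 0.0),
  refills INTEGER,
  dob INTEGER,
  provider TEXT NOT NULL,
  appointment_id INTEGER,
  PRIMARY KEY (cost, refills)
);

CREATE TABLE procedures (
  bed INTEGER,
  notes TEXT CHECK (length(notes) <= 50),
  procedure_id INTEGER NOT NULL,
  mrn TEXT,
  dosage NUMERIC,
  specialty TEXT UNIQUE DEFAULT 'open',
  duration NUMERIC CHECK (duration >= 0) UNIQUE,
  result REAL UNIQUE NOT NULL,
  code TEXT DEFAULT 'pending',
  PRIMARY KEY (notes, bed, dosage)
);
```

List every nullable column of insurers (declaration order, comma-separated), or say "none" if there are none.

- route: part of the PRIMARY KEY, which implies NOT NULL → not nullable.
- unit: declared NOT NULL → not nullable.
- specialty: DEFAULT only fills an omitted column; an explicit NULL is still allowed → nullable.
- bed: CHECK does not forbid NULL (a CHECK constraint passes when its expression is NULL) → nullable.
- status: CHECK does not forbid NULL (a CHECK constraint passes when its expression is NULL) → nullable.
- mrn: declared NOT NULL → not nullable.
- insurer_id: part of the PRIMARY KEY, which implies NOT NULL → not nullable.
- cost: UNIQUE does not imply NOT NULL → nullable.

specialty, bed, status, cost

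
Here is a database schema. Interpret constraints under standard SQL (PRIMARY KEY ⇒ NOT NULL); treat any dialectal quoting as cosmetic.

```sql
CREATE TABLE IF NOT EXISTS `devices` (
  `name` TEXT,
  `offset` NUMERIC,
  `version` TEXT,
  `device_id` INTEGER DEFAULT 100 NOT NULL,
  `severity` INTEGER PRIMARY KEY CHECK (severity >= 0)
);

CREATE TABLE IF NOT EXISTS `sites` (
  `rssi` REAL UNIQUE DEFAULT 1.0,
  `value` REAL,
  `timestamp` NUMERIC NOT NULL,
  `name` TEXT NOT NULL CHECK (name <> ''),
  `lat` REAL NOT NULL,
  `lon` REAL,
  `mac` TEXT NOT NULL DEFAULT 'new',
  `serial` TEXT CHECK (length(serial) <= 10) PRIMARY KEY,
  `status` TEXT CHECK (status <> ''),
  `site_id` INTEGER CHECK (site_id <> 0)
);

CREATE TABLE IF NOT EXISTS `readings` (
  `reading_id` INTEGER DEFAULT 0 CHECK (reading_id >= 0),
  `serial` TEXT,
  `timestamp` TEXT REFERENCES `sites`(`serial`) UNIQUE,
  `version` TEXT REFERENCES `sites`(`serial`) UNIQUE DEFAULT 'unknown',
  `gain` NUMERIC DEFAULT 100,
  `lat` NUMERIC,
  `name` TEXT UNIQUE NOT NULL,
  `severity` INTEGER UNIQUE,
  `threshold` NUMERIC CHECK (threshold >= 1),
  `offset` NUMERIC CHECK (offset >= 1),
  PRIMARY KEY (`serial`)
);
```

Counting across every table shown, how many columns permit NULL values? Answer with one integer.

devices: 3 nullable (name, offset, version — PK (severity) and explicit NOT NULL columns excluded).
sites: 5 nullable (rssi, value, lon, status, site_id — PK (serial) and explicit NOT NULL columns excluded).
readings: 8 nullable (reading_id, timestamp, version, gain, lat, severity, threshold, offset — PK (serial) and explicit NOT NULL columns excluded).
Total: 3 + 5 + 8 = 16.

16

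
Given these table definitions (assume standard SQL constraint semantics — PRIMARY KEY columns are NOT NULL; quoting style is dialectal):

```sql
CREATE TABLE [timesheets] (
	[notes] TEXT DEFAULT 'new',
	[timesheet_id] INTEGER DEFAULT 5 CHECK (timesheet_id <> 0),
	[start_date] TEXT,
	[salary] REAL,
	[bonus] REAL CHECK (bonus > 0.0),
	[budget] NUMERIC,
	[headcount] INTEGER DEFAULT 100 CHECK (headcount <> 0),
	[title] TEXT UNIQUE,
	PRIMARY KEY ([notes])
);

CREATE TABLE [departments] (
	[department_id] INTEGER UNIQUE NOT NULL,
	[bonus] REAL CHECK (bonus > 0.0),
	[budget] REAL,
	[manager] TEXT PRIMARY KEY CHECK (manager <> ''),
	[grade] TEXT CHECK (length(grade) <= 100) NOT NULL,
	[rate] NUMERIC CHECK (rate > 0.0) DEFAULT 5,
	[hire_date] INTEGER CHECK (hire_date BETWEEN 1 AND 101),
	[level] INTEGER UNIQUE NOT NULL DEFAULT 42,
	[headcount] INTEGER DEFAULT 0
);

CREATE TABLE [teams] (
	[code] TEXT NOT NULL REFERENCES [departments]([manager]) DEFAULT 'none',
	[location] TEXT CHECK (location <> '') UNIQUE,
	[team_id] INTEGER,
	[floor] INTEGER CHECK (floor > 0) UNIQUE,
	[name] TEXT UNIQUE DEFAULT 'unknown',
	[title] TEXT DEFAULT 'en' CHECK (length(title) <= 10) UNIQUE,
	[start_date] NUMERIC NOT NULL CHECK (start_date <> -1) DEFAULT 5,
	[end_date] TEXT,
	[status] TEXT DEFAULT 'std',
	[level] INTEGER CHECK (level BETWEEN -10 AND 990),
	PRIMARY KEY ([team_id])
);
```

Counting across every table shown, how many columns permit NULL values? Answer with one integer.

19

timesheets: 7 nullable (timesheet_id, start_date, salary, bonus, budget, headcount, title — PK (notes) and explicit NOT NULL columns excluded).
departments: 5 nullable (bonus, budget, rate, hire_date, headcount — PK (manager) and explicit NOT NULL columns excluded).
teams: 7 nullable (location, floor, name, title, end_date, status, level — PK (team_id) and explicit NOT NULL columns excluded).
Total: 7 + 5 + 7 = 19.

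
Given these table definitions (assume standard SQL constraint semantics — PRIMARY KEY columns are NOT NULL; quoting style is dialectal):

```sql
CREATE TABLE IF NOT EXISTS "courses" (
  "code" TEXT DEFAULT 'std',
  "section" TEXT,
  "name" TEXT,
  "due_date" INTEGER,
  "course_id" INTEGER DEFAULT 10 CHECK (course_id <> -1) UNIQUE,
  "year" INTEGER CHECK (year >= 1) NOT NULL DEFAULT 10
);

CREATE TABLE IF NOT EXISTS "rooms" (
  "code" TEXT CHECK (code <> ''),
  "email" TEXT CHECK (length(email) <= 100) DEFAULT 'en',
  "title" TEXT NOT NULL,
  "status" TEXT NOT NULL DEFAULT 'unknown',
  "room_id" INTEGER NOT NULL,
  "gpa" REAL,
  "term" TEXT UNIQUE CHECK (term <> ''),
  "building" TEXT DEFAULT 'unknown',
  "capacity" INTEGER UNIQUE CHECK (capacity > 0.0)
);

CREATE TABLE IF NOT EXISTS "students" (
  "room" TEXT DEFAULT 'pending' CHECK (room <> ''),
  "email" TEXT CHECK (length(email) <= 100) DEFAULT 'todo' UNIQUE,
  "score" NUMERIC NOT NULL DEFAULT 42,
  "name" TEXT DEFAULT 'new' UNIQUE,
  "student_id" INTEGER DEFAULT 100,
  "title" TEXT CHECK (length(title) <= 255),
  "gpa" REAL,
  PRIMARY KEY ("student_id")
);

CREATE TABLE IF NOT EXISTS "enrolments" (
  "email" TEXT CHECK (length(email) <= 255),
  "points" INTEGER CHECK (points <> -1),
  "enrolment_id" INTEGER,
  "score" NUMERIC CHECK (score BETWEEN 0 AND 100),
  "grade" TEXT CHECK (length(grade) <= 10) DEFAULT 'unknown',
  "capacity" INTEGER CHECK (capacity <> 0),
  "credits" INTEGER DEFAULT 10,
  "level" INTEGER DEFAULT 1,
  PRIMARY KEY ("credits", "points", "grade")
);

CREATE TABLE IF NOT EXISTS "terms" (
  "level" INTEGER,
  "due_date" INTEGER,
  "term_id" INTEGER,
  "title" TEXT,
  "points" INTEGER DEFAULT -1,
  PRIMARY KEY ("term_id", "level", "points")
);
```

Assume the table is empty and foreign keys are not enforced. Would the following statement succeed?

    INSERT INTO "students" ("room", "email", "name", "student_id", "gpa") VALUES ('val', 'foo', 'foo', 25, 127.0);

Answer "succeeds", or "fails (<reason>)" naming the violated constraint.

succeeds

NOT NULL columns: score defaults to 42; student_id is supplied.
CHECK constraints: 'val' satisfies (room <> ''); 'foo' satisfies (length(email) <= 100).
No constraint is violated.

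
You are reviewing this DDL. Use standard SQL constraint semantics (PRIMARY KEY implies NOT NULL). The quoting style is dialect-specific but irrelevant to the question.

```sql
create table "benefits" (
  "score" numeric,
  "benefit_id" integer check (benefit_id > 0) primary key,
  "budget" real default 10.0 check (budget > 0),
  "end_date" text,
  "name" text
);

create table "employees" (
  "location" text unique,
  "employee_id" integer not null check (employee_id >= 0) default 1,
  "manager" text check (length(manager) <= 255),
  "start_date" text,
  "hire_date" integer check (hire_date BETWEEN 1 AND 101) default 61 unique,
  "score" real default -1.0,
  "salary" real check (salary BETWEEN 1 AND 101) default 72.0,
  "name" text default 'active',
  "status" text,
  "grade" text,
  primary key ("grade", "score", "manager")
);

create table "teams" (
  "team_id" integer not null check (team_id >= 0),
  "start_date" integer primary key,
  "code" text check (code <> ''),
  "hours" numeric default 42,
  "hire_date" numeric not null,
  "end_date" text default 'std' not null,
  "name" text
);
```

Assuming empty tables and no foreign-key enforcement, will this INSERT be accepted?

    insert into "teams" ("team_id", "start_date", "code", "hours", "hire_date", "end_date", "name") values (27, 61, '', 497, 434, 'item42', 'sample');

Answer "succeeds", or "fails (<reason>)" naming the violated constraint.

The value '' for code violates CHECK (code <> '').

fails (CHECK on code)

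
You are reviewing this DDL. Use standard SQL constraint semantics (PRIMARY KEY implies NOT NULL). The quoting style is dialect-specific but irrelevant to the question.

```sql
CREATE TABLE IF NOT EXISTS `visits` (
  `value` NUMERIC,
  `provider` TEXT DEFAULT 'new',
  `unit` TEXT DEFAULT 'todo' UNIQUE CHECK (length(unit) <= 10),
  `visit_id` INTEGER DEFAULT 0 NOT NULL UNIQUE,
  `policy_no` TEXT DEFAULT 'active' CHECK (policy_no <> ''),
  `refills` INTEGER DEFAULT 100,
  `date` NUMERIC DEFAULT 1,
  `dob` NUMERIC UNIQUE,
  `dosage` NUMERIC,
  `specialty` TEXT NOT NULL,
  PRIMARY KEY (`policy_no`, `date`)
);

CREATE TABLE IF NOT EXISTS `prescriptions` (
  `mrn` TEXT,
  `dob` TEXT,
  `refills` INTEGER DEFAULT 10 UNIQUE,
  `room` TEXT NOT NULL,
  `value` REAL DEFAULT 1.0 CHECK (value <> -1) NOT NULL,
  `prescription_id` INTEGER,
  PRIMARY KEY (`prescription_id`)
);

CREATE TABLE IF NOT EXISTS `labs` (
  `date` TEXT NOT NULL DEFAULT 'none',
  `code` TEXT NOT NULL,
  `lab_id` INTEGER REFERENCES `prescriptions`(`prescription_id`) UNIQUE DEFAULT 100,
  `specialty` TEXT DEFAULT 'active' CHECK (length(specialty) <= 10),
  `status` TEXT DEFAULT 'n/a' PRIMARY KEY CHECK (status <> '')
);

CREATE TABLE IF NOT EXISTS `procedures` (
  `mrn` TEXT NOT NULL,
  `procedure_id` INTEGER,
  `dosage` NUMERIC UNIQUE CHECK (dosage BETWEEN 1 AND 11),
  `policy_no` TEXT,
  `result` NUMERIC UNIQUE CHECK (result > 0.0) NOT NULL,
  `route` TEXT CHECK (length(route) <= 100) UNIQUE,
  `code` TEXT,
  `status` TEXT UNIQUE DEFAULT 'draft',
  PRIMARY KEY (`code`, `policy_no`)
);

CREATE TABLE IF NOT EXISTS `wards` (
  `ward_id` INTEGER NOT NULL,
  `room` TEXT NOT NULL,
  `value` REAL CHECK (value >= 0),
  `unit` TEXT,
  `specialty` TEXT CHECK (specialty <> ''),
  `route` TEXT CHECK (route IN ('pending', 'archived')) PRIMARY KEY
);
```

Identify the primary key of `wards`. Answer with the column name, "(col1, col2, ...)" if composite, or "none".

route

route is declared PRIMARY KEY inline on the column.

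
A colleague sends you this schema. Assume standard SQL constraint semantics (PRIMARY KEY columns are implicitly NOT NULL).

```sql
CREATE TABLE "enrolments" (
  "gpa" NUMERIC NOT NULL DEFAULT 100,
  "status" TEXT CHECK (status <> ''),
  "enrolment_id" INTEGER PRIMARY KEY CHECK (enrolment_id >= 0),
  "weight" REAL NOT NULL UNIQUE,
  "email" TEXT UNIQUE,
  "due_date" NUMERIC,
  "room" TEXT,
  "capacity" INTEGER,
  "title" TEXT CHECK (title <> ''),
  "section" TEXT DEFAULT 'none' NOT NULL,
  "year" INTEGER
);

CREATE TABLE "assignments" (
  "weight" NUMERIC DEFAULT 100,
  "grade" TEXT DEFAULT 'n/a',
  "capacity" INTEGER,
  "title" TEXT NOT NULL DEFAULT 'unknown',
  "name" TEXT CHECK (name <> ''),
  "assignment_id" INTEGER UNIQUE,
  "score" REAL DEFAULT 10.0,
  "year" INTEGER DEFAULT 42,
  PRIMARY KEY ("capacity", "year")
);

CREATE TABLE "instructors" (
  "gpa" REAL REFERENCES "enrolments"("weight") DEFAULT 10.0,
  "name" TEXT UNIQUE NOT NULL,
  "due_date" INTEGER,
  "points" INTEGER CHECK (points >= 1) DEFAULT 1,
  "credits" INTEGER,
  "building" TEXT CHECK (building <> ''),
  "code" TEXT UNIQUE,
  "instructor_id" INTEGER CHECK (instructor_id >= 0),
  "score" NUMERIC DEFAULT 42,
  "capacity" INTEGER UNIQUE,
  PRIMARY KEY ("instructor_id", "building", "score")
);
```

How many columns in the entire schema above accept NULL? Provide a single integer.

18

enrolments: 7 nullable (status, email, due_date, room, capacity, title, year — PK (enrolment_id) and explicit NOT NULL columns excluded).
assignments: 5 nullable (weight, grade, name, assignment_id, score — PK (capacity, year) and explicit NOT NULL columns excluded).
instructors: 6 nullable (gpa, due_date, points, credits, code, capacity — PK (instructor_id, building, score) and explicit NOT NULL columns excluded).
Total: 7 + 5 + 6 = 18.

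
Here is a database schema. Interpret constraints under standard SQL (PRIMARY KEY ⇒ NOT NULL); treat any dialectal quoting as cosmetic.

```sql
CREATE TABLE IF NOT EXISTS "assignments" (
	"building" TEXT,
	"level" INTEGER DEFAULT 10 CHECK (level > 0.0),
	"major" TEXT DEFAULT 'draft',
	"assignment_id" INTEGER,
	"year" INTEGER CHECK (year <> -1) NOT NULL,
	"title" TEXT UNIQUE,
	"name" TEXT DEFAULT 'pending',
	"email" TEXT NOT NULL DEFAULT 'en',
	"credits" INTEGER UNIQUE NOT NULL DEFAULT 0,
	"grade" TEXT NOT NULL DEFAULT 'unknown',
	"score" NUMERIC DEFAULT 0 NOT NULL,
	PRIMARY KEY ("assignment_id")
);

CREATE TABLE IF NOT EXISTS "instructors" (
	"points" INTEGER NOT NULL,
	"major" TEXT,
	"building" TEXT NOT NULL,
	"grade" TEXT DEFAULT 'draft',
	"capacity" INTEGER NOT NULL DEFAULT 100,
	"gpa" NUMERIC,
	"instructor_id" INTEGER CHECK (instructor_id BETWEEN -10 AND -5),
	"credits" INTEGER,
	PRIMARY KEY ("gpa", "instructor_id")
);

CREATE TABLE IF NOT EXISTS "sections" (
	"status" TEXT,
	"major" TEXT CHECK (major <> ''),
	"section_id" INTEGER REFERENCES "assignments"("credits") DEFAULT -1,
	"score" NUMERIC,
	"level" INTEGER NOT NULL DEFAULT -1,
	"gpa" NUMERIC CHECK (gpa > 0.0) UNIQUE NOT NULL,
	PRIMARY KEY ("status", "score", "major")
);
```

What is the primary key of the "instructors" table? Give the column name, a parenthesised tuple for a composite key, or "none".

A table-level PRIMARY KEY clause names 2 columns: gpa, instructor_id.
This is a composite key — the combination is unique, not each column individually.

(gpa, instructor_id)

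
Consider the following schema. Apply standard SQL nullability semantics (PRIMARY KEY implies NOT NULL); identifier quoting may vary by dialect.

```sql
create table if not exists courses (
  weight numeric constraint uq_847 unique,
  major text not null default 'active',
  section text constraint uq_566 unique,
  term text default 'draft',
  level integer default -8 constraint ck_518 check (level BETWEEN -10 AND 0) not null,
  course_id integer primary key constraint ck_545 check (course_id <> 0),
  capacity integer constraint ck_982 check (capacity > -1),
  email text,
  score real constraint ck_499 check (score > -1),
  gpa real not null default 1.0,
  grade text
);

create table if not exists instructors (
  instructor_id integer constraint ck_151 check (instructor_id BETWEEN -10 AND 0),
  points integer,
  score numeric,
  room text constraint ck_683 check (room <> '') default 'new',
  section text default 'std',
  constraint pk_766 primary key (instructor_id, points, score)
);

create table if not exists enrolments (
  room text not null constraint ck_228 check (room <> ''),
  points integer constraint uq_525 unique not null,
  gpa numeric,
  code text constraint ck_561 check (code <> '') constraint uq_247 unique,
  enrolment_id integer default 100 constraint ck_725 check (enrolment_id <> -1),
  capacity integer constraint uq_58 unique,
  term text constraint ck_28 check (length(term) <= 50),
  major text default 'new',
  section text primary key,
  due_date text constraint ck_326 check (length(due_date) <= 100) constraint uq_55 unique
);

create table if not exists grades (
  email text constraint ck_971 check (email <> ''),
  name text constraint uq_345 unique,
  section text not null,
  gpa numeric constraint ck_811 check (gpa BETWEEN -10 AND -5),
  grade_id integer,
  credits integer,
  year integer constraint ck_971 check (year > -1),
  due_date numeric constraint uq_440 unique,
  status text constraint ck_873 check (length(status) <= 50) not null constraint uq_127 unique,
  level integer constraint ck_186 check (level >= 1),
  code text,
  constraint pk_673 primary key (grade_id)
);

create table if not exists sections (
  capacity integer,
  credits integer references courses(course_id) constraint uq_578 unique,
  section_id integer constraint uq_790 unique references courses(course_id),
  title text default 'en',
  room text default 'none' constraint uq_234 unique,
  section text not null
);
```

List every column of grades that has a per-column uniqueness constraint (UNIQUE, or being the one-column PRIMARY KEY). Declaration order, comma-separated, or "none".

- email: no UNIQUE or single-column PK constraint.
- name: declared UNIQUE → unique.
- section: no UNIQUE or single-column PK constraint.
- gpa: no UNIQUE or single-column PK constraint.
- grade_id: single-column PRIMARY KEY → unique.
- credits: no UNIQUE or single-column PK constraint.
- year: no UNIQUE or single-column PK constraint.
- due_date: declared UNIQUE → unique.
- status: declared UNIQUE → unique.
- level: no UNIQUE or single-column PK constraint.
- code: no UNIQUE or single-column PK constraint.

name, grade_id, due_date, status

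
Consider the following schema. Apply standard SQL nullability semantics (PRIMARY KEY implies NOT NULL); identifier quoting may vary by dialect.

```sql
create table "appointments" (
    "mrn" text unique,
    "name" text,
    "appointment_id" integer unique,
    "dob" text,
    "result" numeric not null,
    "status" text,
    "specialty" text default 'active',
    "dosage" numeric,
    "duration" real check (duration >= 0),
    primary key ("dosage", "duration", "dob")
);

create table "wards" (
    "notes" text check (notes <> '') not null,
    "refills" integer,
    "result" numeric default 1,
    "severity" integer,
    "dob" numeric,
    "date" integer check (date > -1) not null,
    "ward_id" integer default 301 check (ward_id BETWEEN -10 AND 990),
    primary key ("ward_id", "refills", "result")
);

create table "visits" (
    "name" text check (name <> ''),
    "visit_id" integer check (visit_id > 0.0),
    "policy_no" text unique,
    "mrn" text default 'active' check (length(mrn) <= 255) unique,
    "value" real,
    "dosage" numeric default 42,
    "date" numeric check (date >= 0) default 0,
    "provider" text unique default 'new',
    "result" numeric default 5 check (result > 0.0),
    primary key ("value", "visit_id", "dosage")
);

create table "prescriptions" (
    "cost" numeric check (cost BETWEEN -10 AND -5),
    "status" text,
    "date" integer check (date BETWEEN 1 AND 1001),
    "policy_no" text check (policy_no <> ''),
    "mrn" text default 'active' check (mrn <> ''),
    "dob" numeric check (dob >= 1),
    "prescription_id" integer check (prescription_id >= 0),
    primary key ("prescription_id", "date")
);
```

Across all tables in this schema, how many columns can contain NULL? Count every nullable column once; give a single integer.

18

appointments: 5 nullable (mrn, name, appointment_id, status, specialty — PK (dosage, duration, dob) and explicit NOT NULL columns excluded).
wards: 2 nullable (severity, dob — PK (ward_id, refills, result) and explicit NOT NULL columns excluded).
visits: 6 nullable (name, policy_no, mrn, date, provider, result — PK (value, visit_id, dosage) and explicit NOT NULL columns excluded).
prescriptions: 5 nullable (cost, status, policy_no, mrn, dob — PK (prescription_id, date) and explicit NOT NULL columns excluded).
Total: 5 + 2 + 6 + 5 = 18.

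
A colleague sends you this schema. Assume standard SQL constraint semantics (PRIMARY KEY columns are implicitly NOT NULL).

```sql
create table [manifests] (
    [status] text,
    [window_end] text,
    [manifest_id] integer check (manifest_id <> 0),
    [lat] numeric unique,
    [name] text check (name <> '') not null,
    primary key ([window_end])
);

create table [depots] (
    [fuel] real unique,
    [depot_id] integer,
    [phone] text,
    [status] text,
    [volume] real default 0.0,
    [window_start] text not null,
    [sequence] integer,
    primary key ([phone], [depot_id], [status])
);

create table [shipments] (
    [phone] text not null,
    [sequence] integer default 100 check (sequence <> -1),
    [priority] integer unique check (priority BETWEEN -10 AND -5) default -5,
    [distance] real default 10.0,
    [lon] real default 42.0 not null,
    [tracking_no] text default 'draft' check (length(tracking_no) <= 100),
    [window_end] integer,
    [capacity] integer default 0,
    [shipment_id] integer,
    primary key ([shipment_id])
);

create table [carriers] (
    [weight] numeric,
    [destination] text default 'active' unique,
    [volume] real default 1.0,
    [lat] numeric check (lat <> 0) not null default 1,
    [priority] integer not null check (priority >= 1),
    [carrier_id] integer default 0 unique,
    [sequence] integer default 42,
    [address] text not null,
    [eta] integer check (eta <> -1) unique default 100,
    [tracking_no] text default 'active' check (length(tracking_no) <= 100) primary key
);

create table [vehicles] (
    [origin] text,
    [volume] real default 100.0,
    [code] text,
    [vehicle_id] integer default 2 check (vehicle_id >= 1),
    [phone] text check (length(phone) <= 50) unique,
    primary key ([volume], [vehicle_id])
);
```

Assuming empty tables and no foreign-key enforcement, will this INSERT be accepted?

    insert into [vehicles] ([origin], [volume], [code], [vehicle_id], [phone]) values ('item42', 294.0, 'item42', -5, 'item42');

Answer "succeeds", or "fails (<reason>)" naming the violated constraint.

fails (CHECK on vehicle_id)

The value -5 for vehicle_id violates CHECK (vehicle_id >= 1).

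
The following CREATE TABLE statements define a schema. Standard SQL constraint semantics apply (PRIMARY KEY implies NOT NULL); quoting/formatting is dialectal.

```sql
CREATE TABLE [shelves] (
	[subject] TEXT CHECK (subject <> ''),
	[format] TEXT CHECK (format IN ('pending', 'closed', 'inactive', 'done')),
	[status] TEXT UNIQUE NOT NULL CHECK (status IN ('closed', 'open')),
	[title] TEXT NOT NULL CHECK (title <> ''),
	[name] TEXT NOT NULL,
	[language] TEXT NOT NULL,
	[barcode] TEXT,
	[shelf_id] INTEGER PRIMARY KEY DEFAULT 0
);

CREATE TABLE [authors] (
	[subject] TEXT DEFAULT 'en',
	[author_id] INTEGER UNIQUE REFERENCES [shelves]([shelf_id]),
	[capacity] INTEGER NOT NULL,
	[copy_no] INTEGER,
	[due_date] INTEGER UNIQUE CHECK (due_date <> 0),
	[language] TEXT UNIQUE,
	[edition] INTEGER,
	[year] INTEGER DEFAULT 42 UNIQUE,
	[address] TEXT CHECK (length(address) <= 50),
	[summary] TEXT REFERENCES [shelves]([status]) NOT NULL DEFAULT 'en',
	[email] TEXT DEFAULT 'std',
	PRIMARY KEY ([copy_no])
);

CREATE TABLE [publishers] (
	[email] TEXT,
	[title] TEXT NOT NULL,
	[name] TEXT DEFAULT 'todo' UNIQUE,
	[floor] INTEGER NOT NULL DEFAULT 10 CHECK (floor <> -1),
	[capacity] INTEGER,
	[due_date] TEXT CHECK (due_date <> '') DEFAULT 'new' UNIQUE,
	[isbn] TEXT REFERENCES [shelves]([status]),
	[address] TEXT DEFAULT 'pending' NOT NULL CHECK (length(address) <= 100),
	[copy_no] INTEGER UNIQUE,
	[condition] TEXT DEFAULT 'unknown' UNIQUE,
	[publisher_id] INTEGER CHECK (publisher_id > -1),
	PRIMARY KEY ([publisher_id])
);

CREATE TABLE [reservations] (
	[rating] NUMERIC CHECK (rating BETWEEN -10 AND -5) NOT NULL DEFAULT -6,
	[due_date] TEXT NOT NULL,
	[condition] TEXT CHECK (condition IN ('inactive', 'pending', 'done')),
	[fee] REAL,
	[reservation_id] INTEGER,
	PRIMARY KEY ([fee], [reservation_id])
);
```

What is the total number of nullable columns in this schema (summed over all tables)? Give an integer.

shelves: 3 nullable (subject, format, barcode — PK (shelf_id) and explicit NOT NULL columns excluded).
authors: 8 nullable (subject, author_id, due_date, language, edition, year, address, email — PK (copy_no) and explicit NOT NULL columns excluded).
publishers: 7 nullable (email, name, capacity, due_date, isbn, copy_no, condition — PK (publisher_id) and explicit NOT NULL columns excluded).
reservations: 1 nullable (condition — PK (fee, reservation_id) and explicit NOT NULL columns excluded).
Total: 3 + 8 + 7 + 1 = 19.

19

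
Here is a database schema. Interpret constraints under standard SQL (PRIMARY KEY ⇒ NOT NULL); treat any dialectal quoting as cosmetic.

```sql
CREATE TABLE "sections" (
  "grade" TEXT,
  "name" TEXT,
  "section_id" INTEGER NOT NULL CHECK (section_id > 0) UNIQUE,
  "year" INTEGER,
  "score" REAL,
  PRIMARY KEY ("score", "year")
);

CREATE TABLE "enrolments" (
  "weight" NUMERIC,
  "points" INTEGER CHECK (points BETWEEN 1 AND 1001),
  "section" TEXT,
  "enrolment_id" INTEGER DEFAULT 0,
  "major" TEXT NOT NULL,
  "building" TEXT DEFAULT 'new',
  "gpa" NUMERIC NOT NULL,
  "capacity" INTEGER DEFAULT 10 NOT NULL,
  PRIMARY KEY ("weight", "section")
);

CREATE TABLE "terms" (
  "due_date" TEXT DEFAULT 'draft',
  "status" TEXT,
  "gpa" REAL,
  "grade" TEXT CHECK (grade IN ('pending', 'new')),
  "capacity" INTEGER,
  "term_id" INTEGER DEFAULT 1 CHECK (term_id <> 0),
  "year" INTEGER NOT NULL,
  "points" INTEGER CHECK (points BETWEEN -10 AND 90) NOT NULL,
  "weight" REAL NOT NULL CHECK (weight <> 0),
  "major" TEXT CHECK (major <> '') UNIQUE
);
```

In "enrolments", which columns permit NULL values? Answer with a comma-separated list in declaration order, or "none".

points, enrolment_id, building

- weight: part of the PRIMARY KEY, which implies NOT NULL → not nullable.
- points: CHECK does not forbid NULL (a CHECK constraint passes when its expression is NULL) → nullable.
- section: part of the PRIMARY KEY, which implies NOT NULL → not nullable.
- enrolment_id: DEFAULT only fills an omitted column; an explicit NULL is still allowed → nullable.
- major: declared NOT NULL → not nullable.
- building: DEFAULT only fills an omitted column; an explicit NULL is still allowed → nullable.
- gpa: declared NOT NULL → not nullable.
- capacity: declared NOT NULL → not nullable.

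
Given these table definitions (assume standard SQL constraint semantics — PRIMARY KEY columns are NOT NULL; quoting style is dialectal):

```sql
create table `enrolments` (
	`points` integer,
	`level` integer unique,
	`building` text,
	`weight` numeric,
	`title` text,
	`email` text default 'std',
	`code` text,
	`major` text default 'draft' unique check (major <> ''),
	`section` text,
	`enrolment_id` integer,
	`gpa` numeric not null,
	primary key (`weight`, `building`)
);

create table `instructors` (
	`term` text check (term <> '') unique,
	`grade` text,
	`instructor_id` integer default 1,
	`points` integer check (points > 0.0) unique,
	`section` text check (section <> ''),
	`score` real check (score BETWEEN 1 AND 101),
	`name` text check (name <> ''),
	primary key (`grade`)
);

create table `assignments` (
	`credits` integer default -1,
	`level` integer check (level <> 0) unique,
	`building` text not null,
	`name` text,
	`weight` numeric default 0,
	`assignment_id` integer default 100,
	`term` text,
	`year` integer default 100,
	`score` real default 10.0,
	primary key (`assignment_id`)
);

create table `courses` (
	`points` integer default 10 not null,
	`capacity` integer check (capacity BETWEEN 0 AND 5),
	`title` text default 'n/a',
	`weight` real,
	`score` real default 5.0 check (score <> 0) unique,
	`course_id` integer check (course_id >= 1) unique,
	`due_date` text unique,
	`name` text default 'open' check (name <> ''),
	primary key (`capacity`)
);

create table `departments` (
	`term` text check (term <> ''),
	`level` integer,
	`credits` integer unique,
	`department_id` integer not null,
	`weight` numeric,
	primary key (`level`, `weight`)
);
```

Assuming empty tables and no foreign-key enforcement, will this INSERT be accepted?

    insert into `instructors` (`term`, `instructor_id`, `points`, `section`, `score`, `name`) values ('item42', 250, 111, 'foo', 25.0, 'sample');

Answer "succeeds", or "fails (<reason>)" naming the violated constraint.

grade is omitted from the column list and has no DEFAULT, so it would receive NULL.
But grade is part of the PRIMARY KEY (implied NOT NULL).

fails (NOT NULL on grade)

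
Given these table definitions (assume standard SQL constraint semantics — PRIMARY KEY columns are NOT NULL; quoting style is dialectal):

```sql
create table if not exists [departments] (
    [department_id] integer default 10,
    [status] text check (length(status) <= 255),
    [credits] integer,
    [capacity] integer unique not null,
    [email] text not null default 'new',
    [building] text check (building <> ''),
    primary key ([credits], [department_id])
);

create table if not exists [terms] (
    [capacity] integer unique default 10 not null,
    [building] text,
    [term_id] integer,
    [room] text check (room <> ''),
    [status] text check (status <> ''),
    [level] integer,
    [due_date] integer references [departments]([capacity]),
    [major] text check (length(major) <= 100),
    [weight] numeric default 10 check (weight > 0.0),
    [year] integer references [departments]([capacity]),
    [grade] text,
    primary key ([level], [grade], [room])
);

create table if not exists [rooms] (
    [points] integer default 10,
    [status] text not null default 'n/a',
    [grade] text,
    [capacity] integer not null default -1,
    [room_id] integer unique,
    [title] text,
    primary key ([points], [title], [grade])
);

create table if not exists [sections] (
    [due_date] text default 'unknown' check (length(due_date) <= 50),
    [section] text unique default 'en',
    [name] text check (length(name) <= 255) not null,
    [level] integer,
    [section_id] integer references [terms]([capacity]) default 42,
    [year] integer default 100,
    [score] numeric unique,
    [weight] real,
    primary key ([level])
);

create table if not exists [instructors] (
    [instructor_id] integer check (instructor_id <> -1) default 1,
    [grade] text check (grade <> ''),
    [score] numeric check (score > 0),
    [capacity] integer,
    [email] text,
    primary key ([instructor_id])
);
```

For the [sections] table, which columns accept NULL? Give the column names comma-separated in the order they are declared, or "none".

- due_date: CHECK does not forbid NULL (a CHECK constraint passes when its expression is NULL) → nullable.
- section: UNIQUE does not imply NOT NULL → nullable.
- name: declared NOT NULL → not nullable.
- level: part of the PRIMARY KEY, which implies NOT NULL → not nullable.
- section_id: a foreign key column may be NULL unless separately constrained → nullable.
- year: DEFAULT only fills an omitted column; an explicit NULL is still allowed → nullable.
- score: UNIQUE does not imply NOT NULL → nullable.
- weight: no NOT NULL constraint applies → nullable.

due_date, section, section_id, year, score, weight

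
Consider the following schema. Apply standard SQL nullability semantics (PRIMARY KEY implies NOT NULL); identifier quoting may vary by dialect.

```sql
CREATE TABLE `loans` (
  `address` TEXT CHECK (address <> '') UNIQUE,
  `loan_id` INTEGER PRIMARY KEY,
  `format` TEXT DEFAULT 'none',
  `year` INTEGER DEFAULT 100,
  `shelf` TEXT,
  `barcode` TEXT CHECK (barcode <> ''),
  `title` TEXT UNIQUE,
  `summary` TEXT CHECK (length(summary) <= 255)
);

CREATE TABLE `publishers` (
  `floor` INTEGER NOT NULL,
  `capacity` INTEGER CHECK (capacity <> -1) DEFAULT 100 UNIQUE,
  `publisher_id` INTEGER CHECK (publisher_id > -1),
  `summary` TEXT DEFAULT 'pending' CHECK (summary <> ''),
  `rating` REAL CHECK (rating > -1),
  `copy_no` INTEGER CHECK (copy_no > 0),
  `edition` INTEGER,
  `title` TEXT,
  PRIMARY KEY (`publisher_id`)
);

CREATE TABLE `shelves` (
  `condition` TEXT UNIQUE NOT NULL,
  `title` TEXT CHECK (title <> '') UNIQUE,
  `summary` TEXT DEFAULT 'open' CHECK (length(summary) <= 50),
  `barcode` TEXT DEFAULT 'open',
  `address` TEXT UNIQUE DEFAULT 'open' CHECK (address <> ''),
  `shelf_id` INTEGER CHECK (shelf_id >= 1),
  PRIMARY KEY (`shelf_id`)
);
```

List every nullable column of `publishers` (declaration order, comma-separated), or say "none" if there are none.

- floor: declared NOT NULL → not nullable.
- capacity: CHECK does not forbid NULL (a CHECK constraint passes when its expression is NULL) → nullable.
- publisher_id: part of the PRIMARY KEY, which implies NOT NULL → not nullable.
- summary: CHECK does not forbid NULL (a CHECK constraint passes when its expression is NULL) → nullable.
- rating: CHECK does not forbid NULL (a CHECK constraint passes when its expression is NULL) → nullable.
- copy_no: CHECK does not forbid NULL (a CHECK constraint passes when its expression is NULL) → nullable.
- edition: no NOT NULL constraint applies → nullable.
- title: no NOT NULL constraint applies → nullable.

capacity, summary, rating, copy_no, edition, title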